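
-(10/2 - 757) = 752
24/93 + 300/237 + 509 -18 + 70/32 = 19384771/39184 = 494.71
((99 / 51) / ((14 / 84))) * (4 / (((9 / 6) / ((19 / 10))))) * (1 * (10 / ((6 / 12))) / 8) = 2508 / 17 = 147.53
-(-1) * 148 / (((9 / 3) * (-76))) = -37 / 57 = -0.65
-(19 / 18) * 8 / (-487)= 76 / 4383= 0.02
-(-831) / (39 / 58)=16066 / 13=1235.85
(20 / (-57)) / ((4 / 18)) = -30 / 19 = -1.58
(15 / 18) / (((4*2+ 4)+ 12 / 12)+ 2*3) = 0.04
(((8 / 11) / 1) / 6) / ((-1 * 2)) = -2 / 33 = -0.06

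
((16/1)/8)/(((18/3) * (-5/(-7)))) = 7/15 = 0.47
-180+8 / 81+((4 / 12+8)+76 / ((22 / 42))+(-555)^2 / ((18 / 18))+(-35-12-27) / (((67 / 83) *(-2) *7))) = 128708851057 / 417879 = 308005.07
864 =864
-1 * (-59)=59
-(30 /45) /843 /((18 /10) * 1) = -10 /22761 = -0.00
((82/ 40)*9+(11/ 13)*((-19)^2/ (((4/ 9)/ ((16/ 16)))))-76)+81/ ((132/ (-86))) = 825061/ 1430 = 576.97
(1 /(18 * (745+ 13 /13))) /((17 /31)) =31 /228276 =0.00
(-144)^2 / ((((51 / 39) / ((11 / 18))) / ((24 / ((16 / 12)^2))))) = 2223936 / 17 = 130819.76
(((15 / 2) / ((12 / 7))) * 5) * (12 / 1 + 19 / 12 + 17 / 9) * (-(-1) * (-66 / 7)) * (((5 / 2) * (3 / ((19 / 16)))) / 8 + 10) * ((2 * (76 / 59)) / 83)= -31400875 / 29382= -1068.71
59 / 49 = 1.20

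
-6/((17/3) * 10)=-9/85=-0.11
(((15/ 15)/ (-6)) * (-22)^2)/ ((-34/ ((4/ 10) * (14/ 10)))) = 1694/ 1275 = 1.33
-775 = -775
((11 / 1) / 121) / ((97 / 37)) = 37 / 1067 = 0.03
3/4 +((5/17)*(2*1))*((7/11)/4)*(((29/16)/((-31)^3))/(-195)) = 5214378515/6952504416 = 0.75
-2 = -2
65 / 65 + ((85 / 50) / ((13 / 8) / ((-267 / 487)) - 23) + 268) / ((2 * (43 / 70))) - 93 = 300682524 / 2384737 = 126.09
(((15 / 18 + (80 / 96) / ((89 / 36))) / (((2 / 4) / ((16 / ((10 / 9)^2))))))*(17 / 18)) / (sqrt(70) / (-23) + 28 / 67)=43879975*sqrt(70) / 1490839 + 60253100 / 212977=529.16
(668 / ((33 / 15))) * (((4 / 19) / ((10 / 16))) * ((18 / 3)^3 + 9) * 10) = 48096000 / 209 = 230124.40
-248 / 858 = -124 / 429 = -0.29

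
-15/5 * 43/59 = -129/59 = -2.19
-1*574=-574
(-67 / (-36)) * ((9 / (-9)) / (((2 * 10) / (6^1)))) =-67 / 120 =-0.56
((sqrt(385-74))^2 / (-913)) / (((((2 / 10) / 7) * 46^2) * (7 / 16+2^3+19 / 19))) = -43540 / 72929527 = -0.00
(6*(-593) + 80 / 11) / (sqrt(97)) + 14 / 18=7 / 9- 39058*sqrt(97) / 1067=-359.74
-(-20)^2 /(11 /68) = -2472.73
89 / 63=1.41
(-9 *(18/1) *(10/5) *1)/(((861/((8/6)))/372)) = -53568/287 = -186.65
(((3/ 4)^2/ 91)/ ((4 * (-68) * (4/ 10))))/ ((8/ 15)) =-675/ 6336512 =-0.00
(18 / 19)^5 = 1889568 / 2476099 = 0.76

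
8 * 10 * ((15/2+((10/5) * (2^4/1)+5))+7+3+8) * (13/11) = 65000/11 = 5909.09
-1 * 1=-1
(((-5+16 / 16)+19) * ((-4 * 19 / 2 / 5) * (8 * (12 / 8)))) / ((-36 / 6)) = 228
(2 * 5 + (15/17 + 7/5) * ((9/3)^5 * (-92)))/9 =-4336214/765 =-5668.25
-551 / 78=-7.06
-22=-22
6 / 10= 3 / 5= 0.60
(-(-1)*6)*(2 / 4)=3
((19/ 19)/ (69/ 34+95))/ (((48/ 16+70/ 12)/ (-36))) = -7344/ 174847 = -0.04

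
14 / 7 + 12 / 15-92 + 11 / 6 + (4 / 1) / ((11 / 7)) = -27991 / 330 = -84.82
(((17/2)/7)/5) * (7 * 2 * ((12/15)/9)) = 68/225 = 0.30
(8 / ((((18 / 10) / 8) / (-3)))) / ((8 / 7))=-280 / 3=-93.33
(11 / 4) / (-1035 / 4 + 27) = -11 / 927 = -0.01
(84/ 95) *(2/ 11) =168/ 1045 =0.16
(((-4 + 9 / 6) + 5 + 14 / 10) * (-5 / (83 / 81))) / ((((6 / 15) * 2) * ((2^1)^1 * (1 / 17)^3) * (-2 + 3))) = -77600835 / 1328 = -58434.36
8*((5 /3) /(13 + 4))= 40 /51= 0.78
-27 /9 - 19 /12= -55 /12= -4.58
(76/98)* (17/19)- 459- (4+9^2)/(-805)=-516392/1127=-458.20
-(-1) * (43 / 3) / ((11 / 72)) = 1032 / 11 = 93.82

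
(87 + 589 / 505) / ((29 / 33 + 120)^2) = 48486636 / 8035621105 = 0.01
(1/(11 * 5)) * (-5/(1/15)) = -15/11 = -1.36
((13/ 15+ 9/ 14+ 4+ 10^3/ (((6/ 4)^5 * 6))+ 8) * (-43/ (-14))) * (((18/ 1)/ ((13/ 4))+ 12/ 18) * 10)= 9414261373/ 1393119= 6757.69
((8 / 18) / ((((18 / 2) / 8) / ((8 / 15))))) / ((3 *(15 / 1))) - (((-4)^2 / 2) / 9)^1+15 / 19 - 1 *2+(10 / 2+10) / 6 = 842003 / 2077650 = 0.41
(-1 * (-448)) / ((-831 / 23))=-12.40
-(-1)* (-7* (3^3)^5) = -100442349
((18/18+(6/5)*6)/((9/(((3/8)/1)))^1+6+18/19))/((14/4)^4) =3116/1764735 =0.00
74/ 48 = 37/ 24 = 1.54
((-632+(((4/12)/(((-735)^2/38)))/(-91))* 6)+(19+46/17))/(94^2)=-510039929417/7384493270700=-0.07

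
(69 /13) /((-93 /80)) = -1840 /403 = -4.57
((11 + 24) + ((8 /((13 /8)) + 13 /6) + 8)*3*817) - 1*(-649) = 979393 /26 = 37668.96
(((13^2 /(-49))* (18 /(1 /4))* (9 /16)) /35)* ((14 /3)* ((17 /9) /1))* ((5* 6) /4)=-263.85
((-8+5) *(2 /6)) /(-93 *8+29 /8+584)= 0.01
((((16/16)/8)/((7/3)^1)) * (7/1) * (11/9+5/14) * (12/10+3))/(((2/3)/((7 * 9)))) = 37611/160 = 235.07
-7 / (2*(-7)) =1 / 2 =0.50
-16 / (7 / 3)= -48 / 7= -6.86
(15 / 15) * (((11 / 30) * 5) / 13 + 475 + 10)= 37841 / 78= 485.14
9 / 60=3 / 20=0.15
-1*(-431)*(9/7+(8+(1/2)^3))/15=227137/840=270.40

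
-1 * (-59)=59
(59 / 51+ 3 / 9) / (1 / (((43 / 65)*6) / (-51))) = -6536 / 56355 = -0.12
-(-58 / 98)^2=-841 / 2401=-0.35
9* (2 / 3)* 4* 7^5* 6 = 2420208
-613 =-613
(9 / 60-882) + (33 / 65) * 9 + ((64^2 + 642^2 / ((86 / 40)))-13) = 2179092741 / 11180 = 194909.91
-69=-69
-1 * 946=-946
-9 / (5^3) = -9 / 125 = -0.07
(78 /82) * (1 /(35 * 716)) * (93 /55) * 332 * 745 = 44855109 /2825515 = 15.88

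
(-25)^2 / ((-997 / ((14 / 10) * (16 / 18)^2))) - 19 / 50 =-4334383 / 4037850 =-1.07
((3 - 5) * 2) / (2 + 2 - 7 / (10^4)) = -40000 / 39993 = -1.00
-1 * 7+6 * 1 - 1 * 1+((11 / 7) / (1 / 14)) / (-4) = -15 / 2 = -7.50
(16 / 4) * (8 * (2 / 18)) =32 / 9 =3.56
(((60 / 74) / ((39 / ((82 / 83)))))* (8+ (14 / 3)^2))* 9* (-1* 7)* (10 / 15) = -3076640 / 119769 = -25.69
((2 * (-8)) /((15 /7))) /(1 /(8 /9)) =-896 /135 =-6.64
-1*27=-27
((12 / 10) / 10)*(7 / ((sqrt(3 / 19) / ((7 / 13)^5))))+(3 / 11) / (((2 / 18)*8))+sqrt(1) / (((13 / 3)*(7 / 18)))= 117649*sqrt(57) / 9282325+7209 / 8008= 1.00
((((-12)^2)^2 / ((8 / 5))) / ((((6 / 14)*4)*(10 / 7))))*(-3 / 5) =-15876 / 5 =-3175.20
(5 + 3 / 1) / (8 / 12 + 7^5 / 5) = 120 / 50431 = 0.00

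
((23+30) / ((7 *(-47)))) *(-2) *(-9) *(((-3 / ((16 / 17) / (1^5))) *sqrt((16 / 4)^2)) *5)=121635 / 658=184.86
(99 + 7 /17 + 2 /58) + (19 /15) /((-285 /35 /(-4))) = 2220019 /22185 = 100.07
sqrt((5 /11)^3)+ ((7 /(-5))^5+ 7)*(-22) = -111496 /3125+ 5*sqrt(55) /121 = -35.37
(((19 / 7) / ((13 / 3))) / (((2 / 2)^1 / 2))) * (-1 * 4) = -5.01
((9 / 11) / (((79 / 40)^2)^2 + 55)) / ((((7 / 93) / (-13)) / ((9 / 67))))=-250698240000 / 927330667879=-0.27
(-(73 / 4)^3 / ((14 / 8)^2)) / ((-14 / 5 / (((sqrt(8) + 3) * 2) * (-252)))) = -52517295 / 49-35011530 * sqrt(2) / 49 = -2082266.85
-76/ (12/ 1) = -19/ 3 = -6.33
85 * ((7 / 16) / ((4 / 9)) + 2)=16235 / 64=253.67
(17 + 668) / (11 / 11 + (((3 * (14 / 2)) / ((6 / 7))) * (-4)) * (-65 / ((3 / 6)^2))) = 685 / 25481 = 0.03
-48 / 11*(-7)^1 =336 / 11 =30.55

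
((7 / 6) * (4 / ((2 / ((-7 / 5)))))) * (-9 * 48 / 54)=392 / 15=26.13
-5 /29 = -0.17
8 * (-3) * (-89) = 2136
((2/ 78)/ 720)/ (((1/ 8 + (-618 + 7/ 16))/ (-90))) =2/ 385281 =0.00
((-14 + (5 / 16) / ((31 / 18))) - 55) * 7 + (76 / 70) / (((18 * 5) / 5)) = -37628023 / 78120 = -481.67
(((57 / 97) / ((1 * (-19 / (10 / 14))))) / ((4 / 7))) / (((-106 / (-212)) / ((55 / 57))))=-275 / 3686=-0.07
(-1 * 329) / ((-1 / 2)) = 658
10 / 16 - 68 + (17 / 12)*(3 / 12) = -3217 / 48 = -67.02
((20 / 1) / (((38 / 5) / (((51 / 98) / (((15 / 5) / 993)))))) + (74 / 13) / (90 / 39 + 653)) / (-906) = -513614267 / 1026522462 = -0.50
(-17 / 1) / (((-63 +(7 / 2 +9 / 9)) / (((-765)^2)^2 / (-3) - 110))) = -3881534077490 / 117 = -33175504935.81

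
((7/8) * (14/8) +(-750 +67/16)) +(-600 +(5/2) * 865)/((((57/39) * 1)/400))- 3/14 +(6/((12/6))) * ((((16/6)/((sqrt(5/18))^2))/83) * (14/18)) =753985518877/1766240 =426887.35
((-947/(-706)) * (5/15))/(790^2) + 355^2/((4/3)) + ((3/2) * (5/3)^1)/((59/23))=7371478402678123/77988784200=94519.72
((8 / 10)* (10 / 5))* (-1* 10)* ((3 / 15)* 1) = -16 / 5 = -3.20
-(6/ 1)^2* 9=-324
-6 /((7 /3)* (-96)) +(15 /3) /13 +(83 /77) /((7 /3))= 97915 /112112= 0.87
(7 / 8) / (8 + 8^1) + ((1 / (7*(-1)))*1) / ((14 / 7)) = -15 / 896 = -0.02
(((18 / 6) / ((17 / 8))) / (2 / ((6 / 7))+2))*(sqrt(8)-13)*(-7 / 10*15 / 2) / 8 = 189 / 68-189*sqrt(2) / 442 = 2.17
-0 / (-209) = 0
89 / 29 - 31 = -810 / 29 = -27.93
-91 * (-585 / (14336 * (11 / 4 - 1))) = 7605 / 3584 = 2.12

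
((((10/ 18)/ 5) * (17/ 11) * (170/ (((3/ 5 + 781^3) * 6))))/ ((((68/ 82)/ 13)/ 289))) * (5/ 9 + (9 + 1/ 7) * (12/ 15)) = 32457906455/ 89135376028776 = 0.00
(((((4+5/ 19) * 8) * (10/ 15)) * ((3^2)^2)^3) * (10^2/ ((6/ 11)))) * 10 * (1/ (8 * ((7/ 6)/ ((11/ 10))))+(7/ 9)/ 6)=729172481400/ 133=5482499860.15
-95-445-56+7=-589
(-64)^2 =4096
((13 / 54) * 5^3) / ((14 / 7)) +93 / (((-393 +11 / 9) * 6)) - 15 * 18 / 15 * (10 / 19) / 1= 10008389 / 1808838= 5.53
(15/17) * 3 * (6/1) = 270/17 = 15.88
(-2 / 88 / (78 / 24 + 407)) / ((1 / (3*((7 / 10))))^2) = -147 / 601700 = -0.00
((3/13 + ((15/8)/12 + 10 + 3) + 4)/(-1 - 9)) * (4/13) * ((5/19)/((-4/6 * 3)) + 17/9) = -1449011/1541280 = -0.94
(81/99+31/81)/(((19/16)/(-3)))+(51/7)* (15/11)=272605/39501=6.90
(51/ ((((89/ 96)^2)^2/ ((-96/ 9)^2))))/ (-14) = -246423748608/ 439195687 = -561.08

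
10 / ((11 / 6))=60 / 11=5.45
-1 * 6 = -6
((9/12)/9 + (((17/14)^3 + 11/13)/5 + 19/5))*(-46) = -54281219/267540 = -202.89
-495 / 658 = -0.75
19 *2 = 38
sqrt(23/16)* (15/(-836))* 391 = -5865* sqrt(23)/3344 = -8.41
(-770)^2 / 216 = 148225 / 54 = 2744.91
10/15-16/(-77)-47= -10655/231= -46.13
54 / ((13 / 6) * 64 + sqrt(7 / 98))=943488 / 2422775 - 486 * sqrt(14) / 2422775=0.39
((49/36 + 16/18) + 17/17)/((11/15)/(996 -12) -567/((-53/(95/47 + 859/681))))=2086536330/22546778119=0.09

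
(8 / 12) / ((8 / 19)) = 1.58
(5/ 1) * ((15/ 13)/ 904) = 75/ 11752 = 0.01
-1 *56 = -56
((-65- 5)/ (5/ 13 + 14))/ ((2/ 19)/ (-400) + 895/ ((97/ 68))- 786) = 335426000/ 10930467339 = 0.03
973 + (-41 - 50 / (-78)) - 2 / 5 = 181787 / 195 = 932.24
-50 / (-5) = 10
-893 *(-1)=893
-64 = -64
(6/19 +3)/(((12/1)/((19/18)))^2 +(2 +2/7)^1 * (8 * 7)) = 1197/92864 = 0.01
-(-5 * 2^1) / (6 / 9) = 15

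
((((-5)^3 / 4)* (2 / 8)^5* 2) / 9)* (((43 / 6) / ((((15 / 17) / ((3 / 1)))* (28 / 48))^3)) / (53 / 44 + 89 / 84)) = -6971547 / 1640128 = -4.25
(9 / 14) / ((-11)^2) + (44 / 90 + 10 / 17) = 1402741 / 1295910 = 1.08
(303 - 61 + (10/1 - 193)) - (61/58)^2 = 194755/3364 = 57.89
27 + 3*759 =2304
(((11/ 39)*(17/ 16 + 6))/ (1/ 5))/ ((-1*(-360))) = 1243/ 44928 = 0.03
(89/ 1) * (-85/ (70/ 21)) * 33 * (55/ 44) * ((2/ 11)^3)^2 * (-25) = 13617000/ 161051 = 84.55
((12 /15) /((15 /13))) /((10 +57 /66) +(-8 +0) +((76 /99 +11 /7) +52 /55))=24024 /213035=0.11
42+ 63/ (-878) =36813/ 878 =41.93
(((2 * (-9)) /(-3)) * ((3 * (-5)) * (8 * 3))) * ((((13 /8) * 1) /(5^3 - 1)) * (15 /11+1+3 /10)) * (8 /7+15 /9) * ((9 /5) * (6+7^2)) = -18203211 /868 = -20971.44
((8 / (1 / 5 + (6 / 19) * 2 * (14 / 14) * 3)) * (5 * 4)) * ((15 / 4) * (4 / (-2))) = -114000 / 199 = -572.86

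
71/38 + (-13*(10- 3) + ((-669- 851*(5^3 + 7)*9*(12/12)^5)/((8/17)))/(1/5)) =-1633839603/152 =-10748944.76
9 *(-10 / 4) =-45 / 2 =-22.50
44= 44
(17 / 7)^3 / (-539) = -4913 / 184877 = -0.03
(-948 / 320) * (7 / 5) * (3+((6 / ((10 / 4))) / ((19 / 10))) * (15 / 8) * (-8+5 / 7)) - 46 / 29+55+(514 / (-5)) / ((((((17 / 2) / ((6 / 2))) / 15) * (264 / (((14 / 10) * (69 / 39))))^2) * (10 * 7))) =86225002227919 / 766183132000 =112.54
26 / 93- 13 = -12.72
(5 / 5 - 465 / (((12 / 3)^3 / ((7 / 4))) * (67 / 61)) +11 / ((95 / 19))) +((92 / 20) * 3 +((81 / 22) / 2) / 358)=183347765 / 33772288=5.43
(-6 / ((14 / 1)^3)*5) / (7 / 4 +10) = -15 / 16121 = -0.00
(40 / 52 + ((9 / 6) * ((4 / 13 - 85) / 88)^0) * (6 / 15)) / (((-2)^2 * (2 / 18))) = 801 / 260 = 3.08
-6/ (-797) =0.01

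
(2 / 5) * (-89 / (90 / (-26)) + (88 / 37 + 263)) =116.44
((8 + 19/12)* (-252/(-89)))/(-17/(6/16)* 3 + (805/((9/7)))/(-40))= -173880/971791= -0.18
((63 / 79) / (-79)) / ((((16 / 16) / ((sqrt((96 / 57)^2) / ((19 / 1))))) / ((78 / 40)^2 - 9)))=261954 / 56325025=0.00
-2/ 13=-0.15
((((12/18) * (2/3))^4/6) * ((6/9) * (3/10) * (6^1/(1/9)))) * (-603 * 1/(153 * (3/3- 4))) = 17152/185895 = 0.09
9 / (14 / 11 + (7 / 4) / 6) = 2376 / 413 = 5.75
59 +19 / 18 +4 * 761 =55873 / 18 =3104.06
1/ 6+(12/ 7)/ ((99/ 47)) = 151/ 154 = 0.98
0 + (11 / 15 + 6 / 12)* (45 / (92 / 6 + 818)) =333 / 5000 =0.07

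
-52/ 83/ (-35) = 52/ 2905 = 0.02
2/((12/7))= 7/6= 1.17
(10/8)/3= 5/12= 0.42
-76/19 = -4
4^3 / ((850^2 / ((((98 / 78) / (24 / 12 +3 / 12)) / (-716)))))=-784 / 11348488125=-0.00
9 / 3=3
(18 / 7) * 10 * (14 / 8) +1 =46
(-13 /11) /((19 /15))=-195 /209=-0.93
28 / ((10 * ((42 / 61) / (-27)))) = -549 / 5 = -109.80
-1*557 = -557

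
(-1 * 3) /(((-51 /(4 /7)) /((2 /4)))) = 2 /119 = 0.02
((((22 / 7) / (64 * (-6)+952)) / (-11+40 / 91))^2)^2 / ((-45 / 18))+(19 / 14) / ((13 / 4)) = 527096965699783026461029 / 1262258523123255742215040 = 0.42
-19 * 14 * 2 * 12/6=-1064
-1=-1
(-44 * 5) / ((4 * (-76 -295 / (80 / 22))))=440 / 1257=0.35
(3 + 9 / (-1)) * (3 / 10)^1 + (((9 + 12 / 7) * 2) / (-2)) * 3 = -1188 / 35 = -33.94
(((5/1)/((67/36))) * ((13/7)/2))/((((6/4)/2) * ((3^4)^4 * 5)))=104/6729637383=0.00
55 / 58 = 0.95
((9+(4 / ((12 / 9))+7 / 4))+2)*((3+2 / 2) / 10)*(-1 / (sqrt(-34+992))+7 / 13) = 441 / 130 - 63*sqrt(958) / 9580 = 3.19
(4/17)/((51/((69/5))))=0.06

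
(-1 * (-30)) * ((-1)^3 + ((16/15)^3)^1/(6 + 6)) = -18202/675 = -26.97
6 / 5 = 1.20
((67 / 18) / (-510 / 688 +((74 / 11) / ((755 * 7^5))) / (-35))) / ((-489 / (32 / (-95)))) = -360313973317760 / 104170090156697889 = -0.00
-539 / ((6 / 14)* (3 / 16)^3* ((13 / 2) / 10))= -309084160 / 1053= -293527.22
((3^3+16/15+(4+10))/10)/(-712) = -631/106800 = -0.01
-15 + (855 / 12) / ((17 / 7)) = 975 / 68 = 14.34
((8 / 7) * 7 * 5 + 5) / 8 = 45 / 8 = 5.62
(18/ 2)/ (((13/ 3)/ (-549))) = -14823/ 13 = -1140.23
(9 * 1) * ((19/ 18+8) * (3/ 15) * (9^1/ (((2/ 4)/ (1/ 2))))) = 146.70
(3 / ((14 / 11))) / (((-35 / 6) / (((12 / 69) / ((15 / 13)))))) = -1716 / 28175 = -0.06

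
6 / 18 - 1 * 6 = -17 / 3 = -5.67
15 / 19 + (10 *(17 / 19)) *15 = 135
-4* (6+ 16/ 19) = -520/ 19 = -27.37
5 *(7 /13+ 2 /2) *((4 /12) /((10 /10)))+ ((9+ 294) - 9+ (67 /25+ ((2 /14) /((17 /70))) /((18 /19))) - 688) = -19300012 /49725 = -388.13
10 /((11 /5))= 50 /11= 4.55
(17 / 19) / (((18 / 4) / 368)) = 12512 / 171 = 73.17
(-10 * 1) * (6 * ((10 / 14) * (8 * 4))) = -9600 / 7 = -1371.43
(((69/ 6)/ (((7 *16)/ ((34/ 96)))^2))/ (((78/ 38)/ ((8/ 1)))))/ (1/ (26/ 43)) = 126293/ 466034688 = 0.00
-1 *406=-406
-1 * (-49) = 49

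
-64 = -64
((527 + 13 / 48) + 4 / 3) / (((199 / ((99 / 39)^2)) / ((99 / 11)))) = 82893591 / 538096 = 154.05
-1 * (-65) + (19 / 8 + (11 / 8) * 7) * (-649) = -7723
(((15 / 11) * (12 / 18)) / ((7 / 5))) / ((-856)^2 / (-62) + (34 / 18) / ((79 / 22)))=-551025 / 10028328079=-0.00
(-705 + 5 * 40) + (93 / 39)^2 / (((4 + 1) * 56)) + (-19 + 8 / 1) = -24416159 / 47320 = -515.98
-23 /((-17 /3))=4.06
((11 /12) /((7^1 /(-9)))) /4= -0.29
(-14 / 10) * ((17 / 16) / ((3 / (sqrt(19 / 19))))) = -119 / 240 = -0.50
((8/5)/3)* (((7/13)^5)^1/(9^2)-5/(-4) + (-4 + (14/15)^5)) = -4604130864794/4229259328125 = -1.09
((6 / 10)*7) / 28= 3 / 20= 0.15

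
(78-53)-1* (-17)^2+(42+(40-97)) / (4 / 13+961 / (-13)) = -84151 / 319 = -263.80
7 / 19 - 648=-12305 / 19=-647.63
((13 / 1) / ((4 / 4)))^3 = 2197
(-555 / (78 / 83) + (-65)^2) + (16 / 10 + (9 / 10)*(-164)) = 90699 / 26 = 3488.42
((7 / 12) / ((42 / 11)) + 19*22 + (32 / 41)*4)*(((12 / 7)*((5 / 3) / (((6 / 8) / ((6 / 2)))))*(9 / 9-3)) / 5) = -4974412 / 2583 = -1925.83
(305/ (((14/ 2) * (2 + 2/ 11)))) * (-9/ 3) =-3355/ 56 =-59.91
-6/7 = -0.86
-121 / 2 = -60.50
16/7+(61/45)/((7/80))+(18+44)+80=1438/9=159.78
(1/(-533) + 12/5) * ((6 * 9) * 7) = 2415798/2665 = 906.49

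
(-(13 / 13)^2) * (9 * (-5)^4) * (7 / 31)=-39375 / 31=-1270.16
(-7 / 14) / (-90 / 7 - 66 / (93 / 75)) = 217 / 28680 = 0.01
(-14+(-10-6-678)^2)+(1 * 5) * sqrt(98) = 35 * sqrt(2)+481622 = 481671.50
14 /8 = 7 /4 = 1.75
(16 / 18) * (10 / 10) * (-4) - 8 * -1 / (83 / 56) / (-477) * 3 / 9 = -422752 / 118773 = -3.56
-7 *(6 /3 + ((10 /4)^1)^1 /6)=-203 /12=-16.92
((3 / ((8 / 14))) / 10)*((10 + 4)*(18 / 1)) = 1323 / 10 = 132.30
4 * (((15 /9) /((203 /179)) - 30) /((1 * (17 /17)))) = -69500 /609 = -114.12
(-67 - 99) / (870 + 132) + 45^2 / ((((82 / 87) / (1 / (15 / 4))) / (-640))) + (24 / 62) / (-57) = -4436252076931 / 12098649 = -366673.34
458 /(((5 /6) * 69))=916 /115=7.97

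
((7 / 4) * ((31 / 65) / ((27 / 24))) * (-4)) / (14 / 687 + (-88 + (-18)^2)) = -198772 / 15809235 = -0.01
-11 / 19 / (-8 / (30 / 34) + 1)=15 / 209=0.07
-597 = -597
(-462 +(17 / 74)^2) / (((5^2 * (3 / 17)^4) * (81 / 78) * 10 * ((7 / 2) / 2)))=-2746596353579 / 2619752625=-1048.42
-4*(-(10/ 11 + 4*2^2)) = 744/ 11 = 67.64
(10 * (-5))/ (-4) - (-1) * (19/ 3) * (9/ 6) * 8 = 177/ 2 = 88.50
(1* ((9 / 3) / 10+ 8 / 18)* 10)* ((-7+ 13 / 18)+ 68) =74437 / 162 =459.49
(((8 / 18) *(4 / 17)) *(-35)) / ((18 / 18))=-560 / 153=-3.66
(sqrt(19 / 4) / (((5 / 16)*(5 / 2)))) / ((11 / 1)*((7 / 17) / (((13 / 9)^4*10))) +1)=15537184*sqrt(19) / 26802835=2.53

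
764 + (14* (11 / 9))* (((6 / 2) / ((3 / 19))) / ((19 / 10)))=8416 / 9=935.11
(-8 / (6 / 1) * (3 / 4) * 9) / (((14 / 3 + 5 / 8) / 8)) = -1728 / 127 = -13.61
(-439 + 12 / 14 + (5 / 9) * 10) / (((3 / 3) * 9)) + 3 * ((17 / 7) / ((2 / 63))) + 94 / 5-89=630701 / 5670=111.23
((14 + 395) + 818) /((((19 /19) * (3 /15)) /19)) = 116565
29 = 29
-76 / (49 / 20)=-1520 / 49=-31.02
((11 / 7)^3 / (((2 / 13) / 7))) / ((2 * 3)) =17303 / 588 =29.43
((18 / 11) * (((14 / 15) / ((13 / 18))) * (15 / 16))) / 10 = 567 / 2860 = 0.20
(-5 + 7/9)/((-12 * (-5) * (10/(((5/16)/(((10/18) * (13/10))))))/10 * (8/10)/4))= -95/624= -0.15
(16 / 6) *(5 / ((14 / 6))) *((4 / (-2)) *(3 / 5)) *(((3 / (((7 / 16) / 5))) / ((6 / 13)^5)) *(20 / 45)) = -59406880 / 11907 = -4989.24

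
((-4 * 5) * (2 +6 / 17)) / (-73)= 800 / 1241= 0.64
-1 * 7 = -7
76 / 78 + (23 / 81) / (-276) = 12299 / 12636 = 0.97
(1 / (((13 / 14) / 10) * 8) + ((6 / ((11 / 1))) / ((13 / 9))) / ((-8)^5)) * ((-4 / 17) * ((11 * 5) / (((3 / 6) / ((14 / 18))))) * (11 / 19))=-1214248805 / 77395968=-15.69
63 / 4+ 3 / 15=319 / 20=15.95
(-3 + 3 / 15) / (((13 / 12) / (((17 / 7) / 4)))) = -102 / 65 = -1.57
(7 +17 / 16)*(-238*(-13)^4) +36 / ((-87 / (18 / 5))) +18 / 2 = -54804981.36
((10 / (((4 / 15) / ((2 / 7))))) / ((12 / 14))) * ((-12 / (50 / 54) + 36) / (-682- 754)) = -72 / 359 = -0.20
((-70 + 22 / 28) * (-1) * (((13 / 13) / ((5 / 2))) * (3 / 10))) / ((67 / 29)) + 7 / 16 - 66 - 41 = -19316701 / 187600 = -102.97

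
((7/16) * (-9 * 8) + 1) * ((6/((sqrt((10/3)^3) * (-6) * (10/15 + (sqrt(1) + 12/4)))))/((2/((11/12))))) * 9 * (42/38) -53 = -53 + 54351 * sqrt(30)/60800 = -48.10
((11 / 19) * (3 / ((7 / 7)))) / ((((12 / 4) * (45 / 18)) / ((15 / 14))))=33 / 133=0.25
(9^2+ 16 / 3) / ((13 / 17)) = 4403 / 39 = 112.90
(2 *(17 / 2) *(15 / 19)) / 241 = 255 / 4579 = 0.06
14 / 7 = 2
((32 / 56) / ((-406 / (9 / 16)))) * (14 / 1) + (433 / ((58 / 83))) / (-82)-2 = -159263 / 16646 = -9.57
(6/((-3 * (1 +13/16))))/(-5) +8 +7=2207/145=15.22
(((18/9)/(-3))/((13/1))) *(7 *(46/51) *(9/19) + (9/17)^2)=-11974/71383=-0.17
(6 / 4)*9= 27 / 2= 13.50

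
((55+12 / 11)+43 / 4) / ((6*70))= 2941 / 18480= 0.16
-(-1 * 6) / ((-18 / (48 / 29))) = -16 / 29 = -0.55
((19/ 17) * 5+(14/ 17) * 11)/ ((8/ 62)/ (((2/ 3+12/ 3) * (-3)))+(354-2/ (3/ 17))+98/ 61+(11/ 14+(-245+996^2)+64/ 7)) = 2825154/ 191363091395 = 0.00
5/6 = 0.83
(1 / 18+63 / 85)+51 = 79249 / 1530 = 51.80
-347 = -347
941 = 941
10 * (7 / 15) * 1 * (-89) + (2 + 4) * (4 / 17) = -413.92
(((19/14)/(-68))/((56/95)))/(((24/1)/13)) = -23465/1279488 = -0.02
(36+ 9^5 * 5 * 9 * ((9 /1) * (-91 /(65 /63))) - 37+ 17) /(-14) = 2109289313 /14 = 150663522.36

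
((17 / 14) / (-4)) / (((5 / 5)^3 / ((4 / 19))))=-17 / 266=-0.06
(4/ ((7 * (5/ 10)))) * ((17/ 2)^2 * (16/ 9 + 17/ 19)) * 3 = 264146/ 399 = 662.02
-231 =-231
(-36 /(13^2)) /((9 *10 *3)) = -2 /2535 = -0.00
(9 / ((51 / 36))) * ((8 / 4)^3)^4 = 442368 / 17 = 26021.65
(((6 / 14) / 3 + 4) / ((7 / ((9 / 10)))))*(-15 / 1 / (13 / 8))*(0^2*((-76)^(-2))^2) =0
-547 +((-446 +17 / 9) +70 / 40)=-35617 / 36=-989.36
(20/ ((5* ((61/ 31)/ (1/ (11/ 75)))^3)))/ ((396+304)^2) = 20108925/ 59213895356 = 0.00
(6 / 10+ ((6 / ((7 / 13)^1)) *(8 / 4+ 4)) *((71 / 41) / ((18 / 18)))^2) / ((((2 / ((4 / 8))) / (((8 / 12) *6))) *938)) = 11831241 / 55187230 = 0.21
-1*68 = -68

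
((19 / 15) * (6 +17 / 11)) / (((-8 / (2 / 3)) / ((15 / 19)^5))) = -1400625 / 5734124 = -0.24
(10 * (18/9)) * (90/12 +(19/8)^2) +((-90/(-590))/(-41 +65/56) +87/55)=30625281023/115833520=264.39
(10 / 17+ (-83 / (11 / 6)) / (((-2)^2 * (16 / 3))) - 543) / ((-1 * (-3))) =-3258491 / 17952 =-181.51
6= 6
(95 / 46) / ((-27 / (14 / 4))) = -665 / 2484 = -0.27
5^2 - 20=5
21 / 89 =0.24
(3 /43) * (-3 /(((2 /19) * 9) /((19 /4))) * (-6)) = 6.30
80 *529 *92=3893440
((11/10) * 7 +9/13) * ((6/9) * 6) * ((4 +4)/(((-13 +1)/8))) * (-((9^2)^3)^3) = 1746701302496277770784/65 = 26872327730711965704.37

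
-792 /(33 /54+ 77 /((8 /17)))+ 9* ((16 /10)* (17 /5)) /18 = -452 /215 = -2.10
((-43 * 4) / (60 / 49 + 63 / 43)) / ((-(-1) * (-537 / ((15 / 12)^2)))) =2265025 / 12172716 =0.19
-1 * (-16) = 16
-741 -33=-774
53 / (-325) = -53 / 325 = -0.16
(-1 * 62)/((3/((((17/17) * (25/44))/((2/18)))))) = -2325/22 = -105.68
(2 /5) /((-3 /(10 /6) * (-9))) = 2 /81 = 0.02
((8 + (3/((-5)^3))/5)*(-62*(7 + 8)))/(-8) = 929.44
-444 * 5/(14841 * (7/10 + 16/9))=-22200/367727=-0.06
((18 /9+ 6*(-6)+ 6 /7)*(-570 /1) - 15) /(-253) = -5745 /77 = -74.61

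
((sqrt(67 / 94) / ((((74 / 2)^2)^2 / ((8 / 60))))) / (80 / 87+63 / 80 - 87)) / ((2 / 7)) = -1624*sqrt(6298) / 52291027908313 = -0.00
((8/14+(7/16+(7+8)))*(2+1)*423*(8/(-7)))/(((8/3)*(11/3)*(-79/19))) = 35370837/61936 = 571.09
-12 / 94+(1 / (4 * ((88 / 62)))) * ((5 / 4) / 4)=-9611 / 132352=-0.07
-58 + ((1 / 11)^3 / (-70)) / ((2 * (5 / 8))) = -13509652 / 232925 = -58.00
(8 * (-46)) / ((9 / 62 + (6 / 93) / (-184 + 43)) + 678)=-3217056 / 5928341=-0.54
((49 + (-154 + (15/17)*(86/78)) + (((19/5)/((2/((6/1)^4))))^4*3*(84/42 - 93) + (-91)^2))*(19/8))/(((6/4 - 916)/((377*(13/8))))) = 9930344134849972519317619/621860000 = 15968777755202091.34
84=84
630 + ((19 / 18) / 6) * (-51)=22357 / 36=621.03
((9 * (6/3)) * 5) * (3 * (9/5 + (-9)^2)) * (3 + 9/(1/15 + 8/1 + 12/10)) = 12340512/139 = 88780.66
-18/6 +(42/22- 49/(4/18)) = -4875/22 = -221.59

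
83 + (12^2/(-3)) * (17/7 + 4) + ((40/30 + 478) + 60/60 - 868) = -12878/21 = -613.24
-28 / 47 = -0.60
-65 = -65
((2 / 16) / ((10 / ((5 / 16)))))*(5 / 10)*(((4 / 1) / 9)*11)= 11 / 1152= 0.01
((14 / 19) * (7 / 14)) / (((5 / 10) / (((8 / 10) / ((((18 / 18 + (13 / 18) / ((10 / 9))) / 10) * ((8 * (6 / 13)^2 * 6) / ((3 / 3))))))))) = 5915 / 16929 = 0.35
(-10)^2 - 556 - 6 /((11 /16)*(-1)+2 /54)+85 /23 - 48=-3173851 /6463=-491.08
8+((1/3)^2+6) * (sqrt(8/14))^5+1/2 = 1760 * sqrt(7)/3087+17/2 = 10.01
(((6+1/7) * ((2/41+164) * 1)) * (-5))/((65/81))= -23426658/3731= -6278.92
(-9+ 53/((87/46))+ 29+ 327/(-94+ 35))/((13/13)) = 42.48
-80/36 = -20/9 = -2.22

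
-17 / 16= -1.06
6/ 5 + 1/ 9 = 59/ 45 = 1.31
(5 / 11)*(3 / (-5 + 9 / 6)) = -30 / 77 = -0.39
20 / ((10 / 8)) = 16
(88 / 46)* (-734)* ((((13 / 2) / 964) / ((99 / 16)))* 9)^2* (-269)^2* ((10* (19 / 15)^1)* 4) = -21829857217792 / 44083479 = -495193.61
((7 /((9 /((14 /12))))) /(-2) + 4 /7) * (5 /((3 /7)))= 445 /324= 1.37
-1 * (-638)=638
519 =519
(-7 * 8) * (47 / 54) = -1316 / 27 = -48.74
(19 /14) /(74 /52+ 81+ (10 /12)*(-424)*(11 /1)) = -741 /2077117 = -0.00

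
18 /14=9 /7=1.29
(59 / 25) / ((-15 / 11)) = -649 / 375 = -1.73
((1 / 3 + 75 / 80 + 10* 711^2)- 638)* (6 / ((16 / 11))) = 2668814687 / 128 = 20850114.74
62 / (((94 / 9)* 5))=279 / 235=1.19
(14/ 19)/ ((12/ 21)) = 49/ 38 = 1.29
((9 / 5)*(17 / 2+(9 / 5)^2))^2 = 27910089 / 62500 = 446.56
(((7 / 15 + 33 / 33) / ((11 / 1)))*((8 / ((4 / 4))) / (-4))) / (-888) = 1 / 3330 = 0.00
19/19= 1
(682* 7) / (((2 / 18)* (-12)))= -7161 / 2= -3580.50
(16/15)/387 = 16/5805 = 0.00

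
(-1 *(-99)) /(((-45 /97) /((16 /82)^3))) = -1.59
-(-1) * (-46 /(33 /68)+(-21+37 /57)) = -24064 /209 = -115.14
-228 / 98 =-114 / 49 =-2.33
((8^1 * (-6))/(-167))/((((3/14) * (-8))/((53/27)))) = -1484/4509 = -0.33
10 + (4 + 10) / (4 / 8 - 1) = -18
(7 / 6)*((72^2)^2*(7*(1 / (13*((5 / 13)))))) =219469824 / 5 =43893964.80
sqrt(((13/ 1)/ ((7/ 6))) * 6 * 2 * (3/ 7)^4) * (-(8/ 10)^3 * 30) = -20736 * sqrt(182)/ 8575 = -32.62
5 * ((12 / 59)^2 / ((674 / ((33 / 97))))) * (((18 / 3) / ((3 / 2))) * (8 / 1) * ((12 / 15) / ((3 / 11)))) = 1115136 / 113790409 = 0.01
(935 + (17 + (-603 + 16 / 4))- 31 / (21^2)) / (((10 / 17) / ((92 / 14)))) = 60856022 / 15435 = 3942.73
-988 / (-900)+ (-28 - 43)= -69.90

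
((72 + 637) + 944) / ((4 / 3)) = 1239.75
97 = 97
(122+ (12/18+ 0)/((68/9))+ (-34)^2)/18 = 14485/204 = 71.00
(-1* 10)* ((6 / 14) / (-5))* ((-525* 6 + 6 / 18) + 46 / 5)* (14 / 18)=-94214 / 45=-2093.64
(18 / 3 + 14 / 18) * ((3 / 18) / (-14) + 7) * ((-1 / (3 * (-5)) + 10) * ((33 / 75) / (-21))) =-59475427 / 5953500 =-9.99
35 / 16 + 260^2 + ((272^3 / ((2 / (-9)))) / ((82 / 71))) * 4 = -205699830117 / 656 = -313566814.20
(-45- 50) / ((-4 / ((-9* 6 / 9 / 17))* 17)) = -285 / 578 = -0.49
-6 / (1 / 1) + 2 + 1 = -3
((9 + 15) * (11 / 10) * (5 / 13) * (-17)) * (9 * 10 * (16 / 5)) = -646272 / 13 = -49713.23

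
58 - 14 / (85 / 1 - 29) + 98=623 / 4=155.75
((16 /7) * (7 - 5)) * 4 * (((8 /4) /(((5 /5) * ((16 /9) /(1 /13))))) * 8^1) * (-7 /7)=-1152 /91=-12.66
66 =66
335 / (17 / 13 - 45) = -4355 / 568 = -7.67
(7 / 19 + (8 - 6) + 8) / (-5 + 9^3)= 197 / 13756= 0.01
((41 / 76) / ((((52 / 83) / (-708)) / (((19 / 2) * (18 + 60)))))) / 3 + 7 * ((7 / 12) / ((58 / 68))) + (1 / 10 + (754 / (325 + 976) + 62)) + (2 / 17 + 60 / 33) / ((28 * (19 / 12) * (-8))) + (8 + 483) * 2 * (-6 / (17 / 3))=-125481962159227 / 827962905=-151555.05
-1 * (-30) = 30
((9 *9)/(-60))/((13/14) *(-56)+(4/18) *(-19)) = 243/10120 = 0.02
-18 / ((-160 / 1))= 9 / 80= 0.11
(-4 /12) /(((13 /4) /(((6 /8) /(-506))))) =1 /6578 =0.00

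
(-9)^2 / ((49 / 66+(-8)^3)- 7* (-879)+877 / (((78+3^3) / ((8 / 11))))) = 62370 / 4348819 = 0.01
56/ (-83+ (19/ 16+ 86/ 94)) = -42112/ 60835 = -0.69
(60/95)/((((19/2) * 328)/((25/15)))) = 5/14801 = 0.00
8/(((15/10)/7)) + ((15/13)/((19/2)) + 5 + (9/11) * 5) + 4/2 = 395696/8151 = 48.55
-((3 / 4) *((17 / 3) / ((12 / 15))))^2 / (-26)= 7225 / 6656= 1.09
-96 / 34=-2.82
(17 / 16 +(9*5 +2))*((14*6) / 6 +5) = 14611 / 16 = 913.19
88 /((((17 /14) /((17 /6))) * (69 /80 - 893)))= -49280 /214113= -0.23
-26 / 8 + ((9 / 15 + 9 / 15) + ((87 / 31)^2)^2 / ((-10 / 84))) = -9662544209 / 18470420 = -523.14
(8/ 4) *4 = 8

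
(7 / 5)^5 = 16807 / 3125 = 5.38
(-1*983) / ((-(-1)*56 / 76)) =-18677 / 14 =-1334.07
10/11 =0.91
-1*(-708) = 708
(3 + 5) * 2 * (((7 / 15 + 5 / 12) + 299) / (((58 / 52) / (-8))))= -14970176 / 435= -34414.20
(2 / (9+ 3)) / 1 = 1 / 6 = 0.17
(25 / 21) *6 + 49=393 / 7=56.14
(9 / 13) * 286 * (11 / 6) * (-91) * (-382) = 12618606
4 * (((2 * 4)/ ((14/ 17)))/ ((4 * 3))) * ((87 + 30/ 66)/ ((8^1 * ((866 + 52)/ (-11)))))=-481/ 1134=-0.42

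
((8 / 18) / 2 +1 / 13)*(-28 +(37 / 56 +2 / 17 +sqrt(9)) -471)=-2357255 / 15912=-148.14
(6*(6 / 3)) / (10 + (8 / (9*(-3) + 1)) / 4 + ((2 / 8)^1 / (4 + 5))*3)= 1872 / 1561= 1.20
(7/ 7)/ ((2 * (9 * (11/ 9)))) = 1/ 22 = 0.05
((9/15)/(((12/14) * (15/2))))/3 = 7/225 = 0.03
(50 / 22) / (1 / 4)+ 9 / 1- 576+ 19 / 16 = -97983 / 176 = -556.72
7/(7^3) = 0.02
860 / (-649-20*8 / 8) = -860 / 669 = -1.29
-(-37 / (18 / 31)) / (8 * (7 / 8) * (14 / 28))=18.21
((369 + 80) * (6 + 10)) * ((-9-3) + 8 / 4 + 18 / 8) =-55676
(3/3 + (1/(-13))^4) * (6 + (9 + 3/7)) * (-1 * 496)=-1530009216/199927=-7652.84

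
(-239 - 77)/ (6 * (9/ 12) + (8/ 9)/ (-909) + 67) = -5170392/ 1169867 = -4.42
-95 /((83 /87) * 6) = -2755 /166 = -16.60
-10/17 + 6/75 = -216/425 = -0.51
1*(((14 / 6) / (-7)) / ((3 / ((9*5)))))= -5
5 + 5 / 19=100 / 19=5.26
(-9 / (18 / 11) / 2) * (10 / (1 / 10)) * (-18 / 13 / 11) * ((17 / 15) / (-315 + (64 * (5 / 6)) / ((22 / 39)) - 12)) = -5610 / 33241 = -0.17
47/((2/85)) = 1997.50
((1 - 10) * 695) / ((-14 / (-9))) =-56295 / 14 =-4021.07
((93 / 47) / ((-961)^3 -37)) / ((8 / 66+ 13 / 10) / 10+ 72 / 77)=-1074150 / 518968242852359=-0.00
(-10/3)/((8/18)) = -15/2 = -7.50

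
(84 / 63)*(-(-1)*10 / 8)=5 / 3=1.67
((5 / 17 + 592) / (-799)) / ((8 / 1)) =-0.09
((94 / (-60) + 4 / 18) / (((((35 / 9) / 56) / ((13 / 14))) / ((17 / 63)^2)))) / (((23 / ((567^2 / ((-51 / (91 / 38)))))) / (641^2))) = 3856566456171 / 10925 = 353003794.62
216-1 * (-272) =488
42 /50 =21 /25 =0.84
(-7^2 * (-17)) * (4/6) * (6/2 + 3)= 3332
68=68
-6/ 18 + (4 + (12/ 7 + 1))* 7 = 140/ 3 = 46.67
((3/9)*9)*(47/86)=141/86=1.64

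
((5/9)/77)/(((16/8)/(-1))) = -5/1386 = -0.00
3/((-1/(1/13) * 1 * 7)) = -3/91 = -0.03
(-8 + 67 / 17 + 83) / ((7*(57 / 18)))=8052 / 2261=3.56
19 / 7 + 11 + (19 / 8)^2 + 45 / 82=19.90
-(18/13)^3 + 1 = -3635/2197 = -1.65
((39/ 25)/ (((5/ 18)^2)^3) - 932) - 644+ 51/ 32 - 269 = 19404677427/ 12500000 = 1552.37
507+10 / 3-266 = 733 / 3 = 244.33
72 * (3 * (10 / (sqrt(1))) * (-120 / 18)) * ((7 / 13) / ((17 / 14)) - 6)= 80014.48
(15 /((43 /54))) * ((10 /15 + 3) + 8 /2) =6210 /43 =144.42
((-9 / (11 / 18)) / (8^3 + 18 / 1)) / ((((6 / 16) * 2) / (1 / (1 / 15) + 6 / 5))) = -8748 / 14575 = -0.60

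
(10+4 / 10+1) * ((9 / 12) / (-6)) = -57 / 40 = -1.42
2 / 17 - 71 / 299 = -609 / 5083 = -0.12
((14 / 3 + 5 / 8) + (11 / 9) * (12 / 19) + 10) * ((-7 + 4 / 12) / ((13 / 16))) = -293000 / 2223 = -131.80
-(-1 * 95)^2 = -9025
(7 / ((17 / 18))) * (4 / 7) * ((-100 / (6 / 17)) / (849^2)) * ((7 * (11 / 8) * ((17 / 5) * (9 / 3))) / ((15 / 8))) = -20944 / 240267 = -0.09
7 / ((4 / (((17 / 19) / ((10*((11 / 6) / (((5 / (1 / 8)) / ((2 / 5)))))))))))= 1785 / 209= 8.54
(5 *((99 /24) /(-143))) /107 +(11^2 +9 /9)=1357601 /11128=122.00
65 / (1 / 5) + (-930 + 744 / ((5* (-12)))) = -3087 / 5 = -617.40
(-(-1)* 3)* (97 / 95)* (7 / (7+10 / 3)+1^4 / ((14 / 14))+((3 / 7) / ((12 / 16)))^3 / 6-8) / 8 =-4866781 / 2020270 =-2.41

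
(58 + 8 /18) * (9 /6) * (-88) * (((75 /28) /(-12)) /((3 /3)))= 72325 /42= 1722.02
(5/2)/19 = 5/38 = 0.13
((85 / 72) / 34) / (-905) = -1 / 26064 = -0.00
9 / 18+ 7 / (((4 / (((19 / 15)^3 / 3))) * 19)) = 22777 / 40500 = 0.56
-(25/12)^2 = -4.34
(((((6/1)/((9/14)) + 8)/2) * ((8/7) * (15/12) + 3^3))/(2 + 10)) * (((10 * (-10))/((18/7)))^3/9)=-7922687500/59049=-134171.41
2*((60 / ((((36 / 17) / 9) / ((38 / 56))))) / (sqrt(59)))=45.05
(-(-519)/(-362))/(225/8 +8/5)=-10380/215209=-0.05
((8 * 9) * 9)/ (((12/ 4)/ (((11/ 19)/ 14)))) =1188/ 133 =8.93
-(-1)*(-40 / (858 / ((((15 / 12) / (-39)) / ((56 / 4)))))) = 25 / 234234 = 0.00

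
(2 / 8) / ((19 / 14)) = 7 / 38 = 0.18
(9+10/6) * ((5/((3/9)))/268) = 40/67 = 0.60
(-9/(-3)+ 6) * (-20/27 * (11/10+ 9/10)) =-40/3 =-13.33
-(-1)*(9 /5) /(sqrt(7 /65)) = 9*sqrt(455) /35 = 5.49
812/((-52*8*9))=-203/936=-0.22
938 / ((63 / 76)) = 10184 / 9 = 1131.56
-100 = -100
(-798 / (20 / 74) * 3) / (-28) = 6327 / 20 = 316.35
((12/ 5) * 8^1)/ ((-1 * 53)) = -96/ 265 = -0.36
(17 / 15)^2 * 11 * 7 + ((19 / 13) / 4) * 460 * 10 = 5205539 / 2925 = 1779.67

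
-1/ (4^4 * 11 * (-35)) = 1/ 98560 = 0.00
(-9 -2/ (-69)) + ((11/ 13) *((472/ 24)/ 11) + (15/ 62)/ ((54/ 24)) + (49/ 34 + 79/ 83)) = -389036129/ 78471354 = -4.96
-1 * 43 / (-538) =43 / 538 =0.08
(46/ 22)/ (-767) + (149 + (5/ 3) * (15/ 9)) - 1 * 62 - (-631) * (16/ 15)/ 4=97969409/ 379665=258.04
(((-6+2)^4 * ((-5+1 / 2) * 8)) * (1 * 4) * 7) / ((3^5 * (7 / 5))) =-758.52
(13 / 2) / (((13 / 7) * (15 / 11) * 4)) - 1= -43 / 120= -0.36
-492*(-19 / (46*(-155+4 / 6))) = -14022 / 10649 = -1.32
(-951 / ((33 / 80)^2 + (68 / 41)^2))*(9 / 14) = -46040572800 / 219969463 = -209.30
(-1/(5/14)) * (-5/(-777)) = -2/111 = -0.02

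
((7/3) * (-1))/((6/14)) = -49/9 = -5.44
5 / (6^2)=5 / 36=0.14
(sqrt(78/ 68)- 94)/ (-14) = 47/ 7- sqrt(1326)/ 476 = 6.64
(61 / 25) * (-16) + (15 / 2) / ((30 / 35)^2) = -17299 / 600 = -28.83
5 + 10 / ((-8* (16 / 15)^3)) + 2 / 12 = 4.14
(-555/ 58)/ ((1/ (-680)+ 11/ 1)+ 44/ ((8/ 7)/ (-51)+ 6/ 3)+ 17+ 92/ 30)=-199833300/ 1113392041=-0.18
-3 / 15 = -1 / 5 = -0.20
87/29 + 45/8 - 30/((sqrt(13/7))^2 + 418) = 201111/23512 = 8.55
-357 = -357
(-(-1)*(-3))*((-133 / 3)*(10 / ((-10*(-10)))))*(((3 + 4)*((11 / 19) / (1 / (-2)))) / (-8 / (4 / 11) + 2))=539 / 100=5.39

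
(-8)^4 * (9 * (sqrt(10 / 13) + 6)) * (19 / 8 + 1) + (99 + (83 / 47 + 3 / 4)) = 855717.57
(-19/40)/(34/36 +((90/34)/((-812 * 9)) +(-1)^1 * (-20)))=-0.02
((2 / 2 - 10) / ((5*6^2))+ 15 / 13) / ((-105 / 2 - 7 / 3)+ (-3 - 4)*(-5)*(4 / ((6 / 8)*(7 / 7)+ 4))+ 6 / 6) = -16359 / 361010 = -0.05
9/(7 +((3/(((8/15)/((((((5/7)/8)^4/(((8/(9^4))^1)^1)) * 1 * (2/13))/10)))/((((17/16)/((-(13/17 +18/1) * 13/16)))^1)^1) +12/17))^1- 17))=-305365421738556/339305578768465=-0.90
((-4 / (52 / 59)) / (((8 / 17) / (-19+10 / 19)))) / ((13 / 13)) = 27081 / 152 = 178.16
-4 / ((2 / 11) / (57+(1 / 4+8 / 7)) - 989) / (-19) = -71940 / 337955071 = -0.00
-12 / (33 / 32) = -128 / 11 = -11.64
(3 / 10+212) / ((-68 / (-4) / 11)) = 23353 / 170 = 137.37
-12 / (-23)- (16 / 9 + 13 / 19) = -7631 / 3933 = -1.94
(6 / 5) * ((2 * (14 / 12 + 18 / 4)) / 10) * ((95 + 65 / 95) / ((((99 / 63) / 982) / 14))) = 5948539632 / 5225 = 1138476.48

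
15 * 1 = 15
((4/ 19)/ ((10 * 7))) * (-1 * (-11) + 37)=96/ 665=0.14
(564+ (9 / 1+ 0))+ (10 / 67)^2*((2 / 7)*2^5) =18011779 / 31423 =573.20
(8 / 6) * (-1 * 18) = -24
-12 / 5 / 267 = -4 / 445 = -0.01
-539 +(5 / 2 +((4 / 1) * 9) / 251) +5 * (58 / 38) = -5042979 / 9538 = -528.72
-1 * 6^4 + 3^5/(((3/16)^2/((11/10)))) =31536/5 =6307.20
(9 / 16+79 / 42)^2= 674041 / 112896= 5.97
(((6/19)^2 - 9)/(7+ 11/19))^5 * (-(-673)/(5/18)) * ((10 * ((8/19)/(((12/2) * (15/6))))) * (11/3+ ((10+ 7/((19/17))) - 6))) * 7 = -10845377956069669719/73225972858880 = -148108.35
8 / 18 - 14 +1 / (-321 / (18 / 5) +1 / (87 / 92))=-1871948 / 137979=-13.57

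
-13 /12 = -1.08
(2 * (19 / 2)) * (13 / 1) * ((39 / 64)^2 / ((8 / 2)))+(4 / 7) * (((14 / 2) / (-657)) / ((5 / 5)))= 246760823 / 10764288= 22.92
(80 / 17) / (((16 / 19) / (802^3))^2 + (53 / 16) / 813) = 312394909595680736433408 / 270475681835897647241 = 1154.98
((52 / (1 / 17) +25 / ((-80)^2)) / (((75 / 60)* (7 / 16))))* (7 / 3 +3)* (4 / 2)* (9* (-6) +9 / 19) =-122747832 / 133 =-922916.03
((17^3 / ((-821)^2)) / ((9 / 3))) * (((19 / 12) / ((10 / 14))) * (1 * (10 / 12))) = 653429 / 145592856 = 0.00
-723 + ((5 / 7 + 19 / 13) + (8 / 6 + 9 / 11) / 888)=-1922189419 / 2666664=-720.82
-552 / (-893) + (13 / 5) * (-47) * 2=-1088486 / 4465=-243.78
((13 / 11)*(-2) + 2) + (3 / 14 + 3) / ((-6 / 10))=-881 / 154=-5.72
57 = 57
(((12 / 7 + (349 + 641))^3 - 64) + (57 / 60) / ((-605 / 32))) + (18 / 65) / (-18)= 13155959588372917 / 13488475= 975348183.42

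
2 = 2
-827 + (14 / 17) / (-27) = -379607 / 459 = -827.03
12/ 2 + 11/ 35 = 221/ 35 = 6.31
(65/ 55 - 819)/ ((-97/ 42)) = 377832/ 1067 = 354.11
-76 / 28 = -19 / 7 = -2.71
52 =52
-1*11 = -11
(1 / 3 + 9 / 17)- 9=-415 / 51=-8.14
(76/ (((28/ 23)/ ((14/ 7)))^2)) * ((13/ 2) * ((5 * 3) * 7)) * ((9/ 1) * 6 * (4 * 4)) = 846696240/ 7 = 120956605.71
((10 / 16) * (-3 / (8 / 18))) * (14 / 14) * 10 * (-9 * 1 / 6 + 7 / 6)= 225 / 16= 14.06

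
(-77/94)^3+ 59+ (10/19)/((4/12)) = 947328057/15781096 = 60.03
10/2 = 5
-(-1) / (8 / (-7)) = -7 / 8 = -0.88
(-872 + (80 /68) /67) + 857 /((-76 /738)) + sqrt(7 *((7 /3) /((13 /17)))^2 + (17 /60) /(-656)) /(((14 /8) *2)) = -397930531 /43282 + sqrt(266610212305) /223860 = -9191.60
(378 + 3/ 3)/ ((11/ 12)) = 413.45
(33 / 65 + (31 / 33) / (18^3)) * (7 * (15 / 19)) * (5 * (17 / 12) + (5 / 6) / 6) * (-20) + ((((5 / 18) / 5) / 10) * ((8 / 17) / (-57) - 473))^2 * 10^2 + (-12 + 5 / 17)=8235740549033 / 30118113036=273.45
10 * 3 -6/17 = 504/17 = 29.65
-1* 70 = -70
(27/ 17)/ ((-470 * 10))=-27/ 79900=-0.00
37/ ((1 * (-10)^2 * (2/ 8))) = 37/ 25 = 1.48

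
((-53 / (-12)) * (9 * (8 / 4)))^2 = 25281 / 4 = 6320.25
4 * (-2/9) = -8/9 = -0.89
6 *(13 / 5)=78 / 5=15.60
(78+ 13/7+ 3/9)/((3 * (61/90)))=16840/427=39.44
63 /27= 7 /3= 2.33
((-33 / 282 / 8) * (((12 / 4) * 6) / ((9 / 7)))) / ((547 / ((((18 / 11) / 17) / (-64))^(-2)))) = -344654464 / 2082429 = -165.51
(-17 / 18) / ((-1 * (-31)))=-17 / 558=-0.03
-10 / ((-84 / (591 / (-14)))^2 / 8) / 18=-1.12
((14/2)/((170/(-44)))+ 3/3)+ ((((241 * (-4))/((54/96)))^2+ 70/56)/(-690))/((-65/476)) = 1925035673377/61758450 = 31170.40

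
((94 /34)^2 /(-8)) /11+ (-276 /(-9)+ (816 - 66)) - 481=22856741 /76296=299.58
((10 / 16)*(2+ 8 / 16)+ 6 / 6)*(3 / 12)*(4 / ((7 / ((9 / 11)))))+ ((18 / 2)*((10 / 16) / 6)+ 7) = 2537 / 308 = 8.24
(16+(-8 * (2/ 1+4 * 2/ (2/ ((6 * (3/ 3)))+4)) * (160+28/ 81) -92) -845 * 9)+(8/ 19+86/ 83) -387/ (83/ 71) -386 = -22136049872/ 1660581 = -13330.30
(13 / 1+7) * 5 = 100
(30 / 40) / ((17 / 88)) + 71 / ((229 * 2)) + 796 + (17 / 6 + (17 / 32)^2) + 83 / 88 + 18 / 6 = 106175314933 / 131552256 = 807.10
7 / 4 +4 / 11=93 / 44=2.11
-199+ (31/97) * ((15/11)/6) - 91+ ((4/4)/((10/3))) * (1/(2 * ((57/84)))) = -58732161/202730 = -289.71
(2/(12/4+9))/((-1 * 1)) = -1/6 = -0.17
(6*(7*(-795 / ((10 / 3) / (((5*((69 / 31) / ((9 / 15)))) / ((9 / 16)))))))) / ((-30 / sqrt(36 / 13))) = 2047920*sqrt(13) / 403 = 18322.28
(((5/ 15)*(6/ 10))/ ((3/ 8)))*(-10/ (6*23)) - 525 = -108683/ 207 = -525.04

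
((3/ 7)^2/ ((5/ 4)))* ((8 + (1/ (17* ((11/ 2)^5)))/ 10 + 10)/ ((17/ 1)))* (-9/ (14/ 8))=-319344827616/ 399112561925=-0.80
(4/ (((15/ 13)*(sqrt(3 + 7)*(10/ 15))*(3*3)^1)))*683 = 8879*sqrt(10)/ 225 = 124.79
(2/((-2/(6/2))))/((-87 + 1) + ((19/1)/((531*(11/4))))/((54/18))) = 52569/1506902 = 0.03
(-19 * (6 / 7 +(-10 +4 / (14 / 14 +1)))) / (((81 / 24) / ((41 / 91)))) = 18.12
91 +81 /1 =172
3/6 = 1/2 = 0.50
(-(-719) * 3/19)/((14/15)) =121.64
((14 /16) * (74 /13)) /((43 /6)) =0.69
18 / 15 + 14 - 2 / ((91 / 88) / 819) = -7844 / 5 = -1568.80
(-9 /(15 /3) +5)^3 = 4096 /125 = 32.77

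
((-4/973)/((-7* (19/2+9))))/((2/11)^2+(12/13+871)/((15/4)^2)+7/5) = 566280/1131599884457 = 0.00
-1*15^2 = -225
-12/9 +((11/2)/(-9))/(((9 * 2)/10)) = -271/162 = -1.67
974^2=948676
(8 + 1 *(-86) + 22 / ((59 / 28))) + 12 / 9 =-11722 / 177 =-66.23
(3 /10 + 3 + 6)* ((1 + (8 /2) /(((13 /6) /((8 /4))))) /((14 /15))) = 17019 /364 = 46.76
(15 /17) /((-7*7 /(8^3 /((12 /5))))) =-3200 /833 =-3.84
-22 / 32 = -11 / 16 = -0.69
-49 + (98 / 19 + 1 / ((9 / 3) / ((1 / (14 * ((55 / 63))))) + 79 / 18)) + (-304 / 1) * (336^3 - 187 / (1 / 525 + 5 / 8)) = -426321171598090357 / 36969953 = -11531558387.38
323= 323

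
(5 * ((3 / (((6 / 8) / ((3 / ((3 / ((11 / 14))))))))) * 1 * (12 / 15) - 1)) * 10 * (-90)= -47700 / 7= -6814.29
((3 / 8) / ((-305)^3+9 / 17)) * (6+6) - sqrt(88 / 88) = -964669385 / 964669232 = -1.00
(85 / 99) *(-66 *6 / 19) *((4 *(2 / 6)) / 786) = -680 / 22401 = -0.03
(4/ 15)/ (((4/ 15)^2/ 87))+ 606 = 3729/ 4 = 932.25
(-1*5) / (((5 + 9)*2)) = -5 / 28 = -0.18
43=43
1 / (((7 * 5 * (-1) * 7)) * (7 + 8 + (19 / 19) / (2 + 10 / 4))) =-9 / 33565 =-0.00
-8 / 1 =-8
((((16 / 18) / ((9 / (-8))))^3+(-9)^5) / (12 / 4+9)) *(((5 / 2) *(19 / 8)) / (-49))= 2981225566535 / 4999796928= 596.27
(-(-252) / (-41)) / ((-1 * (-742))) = -0.01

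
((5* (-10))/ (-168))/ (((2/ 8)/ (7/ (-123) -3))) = -9400/ 2583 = -3.64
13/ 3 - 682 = -2033/ 3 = -677.67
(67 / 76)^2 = 4489 / 5776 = 0.78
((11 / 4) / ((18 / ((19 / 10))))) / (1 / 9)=209 / 80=2.61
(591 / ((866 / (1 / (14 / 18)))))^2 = 28291761 / 36747844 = 0.77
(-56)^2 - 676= 2460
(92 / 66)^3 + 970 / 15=2421262 / 35937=67.38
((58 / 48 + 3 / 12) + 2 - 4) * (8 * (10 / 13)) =-10 / 3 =-3.33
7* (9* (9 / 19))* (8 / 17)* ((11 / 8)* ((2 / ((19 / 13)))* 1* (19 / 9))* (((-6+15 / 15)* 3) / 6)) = -45045 / 323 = -139.46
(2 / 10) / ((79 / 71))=71 / 395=0.18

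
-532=-532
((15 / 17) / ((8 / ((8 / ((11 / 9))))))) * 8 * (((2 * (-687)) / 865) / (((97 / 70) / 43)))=-893319840 / 3138047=-284.67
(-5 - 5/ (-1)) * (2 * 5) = 0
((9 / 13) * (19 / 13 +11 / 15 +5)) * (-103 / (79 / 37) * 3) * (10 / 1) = -96242994 / 13351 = -7208.67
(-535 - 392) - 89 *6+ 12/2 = -1455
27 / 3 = 9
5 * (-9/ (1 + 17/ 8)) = -72/ 5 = -14.40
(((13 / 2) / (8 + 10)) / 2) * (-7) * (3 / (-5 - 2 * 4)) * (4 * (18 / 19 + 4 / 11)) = 959 / 627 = 1.53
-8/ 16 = -1/ 2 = -0.50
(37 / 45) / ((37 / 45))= 1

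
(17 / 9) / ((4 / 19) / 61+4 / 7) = 137921 / 41976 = 3.29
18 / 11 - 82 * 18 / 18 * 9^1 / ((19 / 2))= -15894 / 209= -76.05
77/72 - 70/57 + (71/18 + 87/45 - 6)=-1921/6840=-0.28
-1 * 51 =-51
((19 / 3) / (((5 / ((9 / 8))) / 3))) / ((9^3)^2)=0.00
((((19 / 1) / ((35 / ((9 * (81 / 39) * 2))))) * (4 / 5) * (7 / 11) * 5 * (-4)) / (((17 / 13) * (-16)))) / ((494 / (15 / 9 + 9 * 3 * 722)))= 33129 / 85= 389.75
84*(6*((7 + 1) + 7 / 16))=8505 / 2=4252.50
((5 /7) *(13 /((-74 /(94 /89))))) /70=-611 /322714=-0.00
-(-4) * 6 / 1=24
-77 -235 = -312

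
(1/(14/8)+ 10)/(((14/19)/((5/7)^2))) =17575/2401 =7.32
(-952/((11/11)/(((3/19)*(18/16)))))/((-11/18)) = 57834/209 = 276.72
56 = 56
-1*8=-8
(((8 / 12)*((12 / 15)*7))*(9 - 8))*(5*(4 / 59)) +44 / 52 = 4859 / 2301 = 2.11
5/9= 0.56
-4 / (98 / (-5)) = 10 / 49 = 0.20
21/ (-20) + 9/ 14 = -57/ 140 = -0.41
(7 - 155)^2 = 21904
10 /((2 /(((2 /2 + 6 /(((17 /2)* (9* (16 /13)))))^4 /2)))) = 11086869605 /3463782912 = 3.20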